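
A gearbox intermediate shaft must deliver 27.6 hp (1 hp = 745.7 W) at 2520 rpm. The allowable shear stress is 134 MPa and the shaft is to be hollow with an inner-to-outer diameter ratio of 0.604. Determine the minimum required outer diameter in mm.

15.1 mm

ω = 2π·2520/60 = 263.9 rad/s, so T = P/ω = 27.6×745.7 / 263.9 = 77.99 N·m.
For a hollow shaft with d_i/d_o = 0.604: τ_max = 16T/(π d_o³ (1−k⁴)), so d_o = [16T/(π τ_allow (1−k⁴))]^(1/3) = [16·77.99/(π·1.34×10^8·0.8669)]^(1/3) = 0.01507 m.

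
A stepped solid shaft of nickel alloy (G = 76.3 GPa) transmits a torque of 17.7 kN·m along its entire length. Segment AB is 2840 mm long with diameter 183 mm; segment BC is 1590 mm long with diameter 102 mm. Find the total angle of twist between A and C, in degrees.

J_AB = π(0.183)⁴/32 = 1.10×10^-4 m⁴; J_BC = π(0.102)⁴/32 = 1.06×10^-5 m⁴.
θ = (T/G)·Σ L_i/J_i = (17700/76.3×10⁹)·(2.84/1.10×10^-4 + 1.59/1.06×10^-5) = 0.04069 rad.

2.33°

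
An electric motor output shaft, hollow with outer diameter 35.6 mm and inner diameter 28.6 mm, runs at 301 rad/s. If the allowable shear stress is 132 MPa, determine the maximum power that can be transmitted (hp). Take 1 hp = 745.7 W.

275 hp

J = π(d_o⁴ − d_i⁴)/32 = π(0.0356⁴ − 0.0286⁴)/32 = 9.200×10^-8 m⁴.
T_max = τ_allow·J/r = 1.32×10^8 × 9.200×10^-8 / 0.0178 = 682.3 N·m.
ω = 301 rad/s, so P_max = T_max·ω = 2.054×10^5 W.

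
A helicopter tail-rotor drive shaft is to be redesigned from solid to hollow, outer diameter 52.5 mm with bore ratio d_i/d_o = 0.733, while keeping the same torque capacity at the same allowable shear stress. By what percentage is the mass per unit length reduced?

41.9 %

Equal τ_max and T ⇒ the solid shaft needs d_s³ = d_o³(1−k⁴), so d_s = 52.5·(1−0.733⁴)^(1/3) = 46.86 mm.
Area ratio A_h/A_s = d_o²(1−k²)/d_s² = (1−k²)/(1−k⁴)^(2/3) = 0.5807.
Mass saving = 1 − 0.5807 = 41.9 %.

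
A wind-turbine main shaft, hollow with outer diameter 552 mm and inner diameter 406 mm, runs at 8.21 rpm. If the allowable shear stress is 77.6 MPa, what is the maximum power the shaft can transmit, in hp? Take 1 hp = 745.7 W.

J = π(d_o⁴ − d_i⁴)/32 = π(0.552⁴ − 0.406⁴)/32 = 6.447×10^-3 m⁴.
T_max = τ_allow·J/r = 7.76×10^7 × 6.447×10^-3 / 0.276 = 1.813e6 N·m.
ω = 2π·8.21/60 = 0.8597 rad/s, so P_max = T_max·ω = 1.559×10^6 W.

2090 hp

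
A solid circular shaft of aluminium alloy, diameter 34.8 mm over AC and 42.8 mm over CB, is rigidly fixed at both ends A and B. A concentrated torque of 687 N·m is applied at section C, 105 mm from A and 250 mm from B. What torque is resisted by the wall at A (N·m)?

Compatibility: T_A·a/J_AC = T_B·b/J_CB with T_A + T_B = T₀.
J_AC = 1.44×10^-7 m⁴, J_CB = 3.29×10^-7 m⁴, so T_A = T₀·(J_AC/a)/((J_AC/a)+(J_CB/b)) = 350.3 N·m, T_B = 336.7 N·m.

350 N·m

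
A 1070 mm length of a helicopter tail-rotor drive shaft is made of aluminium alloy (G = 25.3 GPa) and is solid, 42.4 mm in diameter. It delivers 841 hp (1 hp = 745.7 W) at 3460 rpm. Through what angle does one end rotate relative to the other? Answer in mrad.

231 mrad

ω = 2π·3460/60 = 362.3 rad/s, so T = P/ω = 841×745.7 / 362.3 = 1731 N·m.
J = πd⁴/32 = π(0.0424)⁴/32 = 3.173×10^-7 m⁴.
θ = T·L/(G·J) = 1731 × 1.07 / (25.3×10⁹ × 3.173×10^-7) = 0.2307 rad.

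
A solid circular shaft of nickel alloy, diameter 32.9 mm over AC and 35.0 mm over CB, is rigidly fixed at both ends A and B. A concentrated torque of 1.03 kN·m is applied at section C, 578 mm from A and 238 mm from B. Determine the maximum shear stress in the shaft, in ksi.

13.4 ksi

Compatibility: T_A·a/J_AC = T_B·b/J_CB with T_A + T_B = T₀.
J_AC = 1.15×10^-7 m⁴, J_CB = 1.47×10^-7 m⁴, so T_A = T₀·(J_AC/a)/((J_AC/a)+(J_CB/b)) = 250.6 N·m, T_B = 779.4 N·m.
τ in each portion: τ_AC = 3.58×10^7 Pa, τ_CB = 9.26×10^7 Pa; maximum is in CB.
τ_max = T_CB·r/J = 779.4·0.0175/1.47×10^-7 = 9.259×10^7 Pa.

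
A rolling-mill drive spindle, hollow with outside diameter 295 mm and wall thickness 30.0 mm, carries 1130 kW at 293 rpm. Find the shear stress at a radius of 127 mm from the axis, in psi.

1530 psi

ω = 2π·293/60 = 30.68 rad/s, so T = P/ω = 1130×10³ / 30.68 = 36830 N·m.
J = π(d_o⁴ − d_i⁴)/32 = π(0.295⁴ − 0.235⁴)/32 = 4.441×10^-4 m⁴.
Shear stress varies linearly with radius: τ = T·r/J = 36830 × 0.127 / 4.441×10^-4 = 1.053×10^7 Pa.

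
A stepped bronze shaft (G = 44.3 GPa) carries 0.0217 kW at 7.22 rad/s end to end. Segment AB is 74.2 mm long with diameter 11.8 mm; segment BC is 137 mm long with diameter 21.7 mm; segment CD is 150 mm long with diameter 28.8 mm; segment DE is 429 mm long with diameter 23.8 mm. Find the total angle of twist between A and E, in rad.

ω = 7.22 rad/s, so T = P/ω = 0.0217×10³ / 7.220 = 3.006 N·m.
J_AB = π(0.0118)⁴/32 = 1.90×10^-9 m⁴; J_BC = π(0.0217)⁴/32 = 2.18×10^-8 m⁴; J_CD = π(0.0288)⁴/32 = 6.75×10^-8 m⁴; J_DE = π(0.0238)⁴/32 = 3.15×10^-8 m⁴.
θ = (T/G)·Σ L_i/J_i = (3.006/44.3×10⁹)·(0.0742/1.90×10^-9 + 0.137/2.18×10^-8 + 0.150/6.75×10^-8 + 0.429/3.15×10^-8) = 4.146×10^-3 rad.

0.00415 rad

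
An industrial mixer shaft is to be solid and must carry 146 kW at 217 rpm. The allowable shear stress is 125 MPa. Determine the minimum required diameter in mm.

64.0 mm

ω = 2π·217/60 = 22.72 rad/s, so T = P/ω = 146×10³ / 22.72 = 6425 N·m.
For a solid shaft τ_max = 16T/(πd³), so d = (16T/(π τ_allow))^(1/3) = (16·6425/(π·1.25×10^8))^(1/3) = 0.06397 m.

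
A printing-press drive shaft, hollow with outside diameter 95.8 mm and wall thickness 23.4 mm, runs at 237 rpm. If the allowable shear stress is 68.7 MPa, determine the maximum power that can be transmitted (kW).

274 kW

J = π(d_o⁴ − d_i⁴)/32 = π(0.0958⁴ − 0.0490⁴)/32 = 7.703×10^-6 m⁴.
T_max = τ_allow·J/r = 6.87×10^7 × 7.703×10^-6 / 0.0479 = 11050 N·m.
ω = 2π·237/60 = 24.82 rad/s, so P_max = T_max·ω = 2.742×10^5 W.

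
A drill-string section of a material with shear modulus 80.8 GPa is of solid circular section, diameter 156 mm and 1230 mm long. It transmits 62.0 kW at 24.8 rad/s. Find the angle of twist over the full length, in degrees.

0.0375°

ω = 24.8 rad/s, so T = P/ω = 62.0×10³ / 24.80 = 2500 N·m.
J = πd⁴/32 = π(0.156)⁴/32 = 5.814×10^-5 m⁴.
θ = T·L/(G·J) = 2500 × 1.23 / (80.8×10⁹ × 5.814×10^-5) = 6.545×10^-4 rad.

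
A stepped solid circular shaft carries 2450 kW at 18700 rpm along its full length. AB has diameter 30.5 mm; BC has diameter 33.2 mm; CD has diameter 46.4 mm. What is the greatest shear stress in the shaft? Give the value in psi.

ω = 2π·18700/60 = 1958 rad/s, so T = P/ω = 2450×10³ / 1958 = 1251 N·m.
Under the same torque, τ_max = 16T/(πd³) is largest where d is smallest — segment AB (d = 30.5 mm).
τ_max = 16·1251/(π·(0.0305)³) = 2.246×10^8 Pa.

32600 psi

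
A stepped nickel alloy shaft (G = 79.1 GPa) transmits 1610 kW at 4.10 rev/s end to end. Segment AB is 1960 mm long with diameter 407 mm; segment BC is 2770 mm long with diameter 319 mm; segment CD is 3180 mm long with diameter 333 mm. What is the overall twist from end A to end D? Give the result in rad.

ω = 2π·4.10 = 25.76 rad/s, so T = P/ω = 1610×10³ / 25.76 = 62500 N·m.
J_AB = π(0.407)⁴/32 = 2.69×10^-3 m⁴; J_BC = π(0.319)⁴/32 = 1.02×10^-3 m⁴; J_CD = π(0.333)⁴/32 = 1.21×10^-3 m⁴.
θ = (T/G)·Σ L_i/J_i = (62500/79.1×10⁹)·(1.96/2.69×10^-3 + 2.77/1.02×10^-3 + 3.18/1.21×10^-3) = 4.809×10^-3 rad.

0.00481 rad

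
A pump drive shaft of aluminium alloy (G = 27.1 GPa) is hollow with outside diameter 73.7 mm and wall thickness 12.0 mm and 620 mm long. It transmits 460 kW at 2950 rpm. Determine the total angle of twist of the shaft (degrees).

ω = 2π·2950/60 = 308.9 rad/s, so T = P/ω = 460×10³ / 308.9 = 1489 N·m.
J = π(d_o⁴ − d_i⁴)/32 = π(0.0737⁴ − 0.0497⁴)/32 = 2.297×10^-6 m⁴.
θ = T·L/(G·J) = 1489 × 0.620 / (27.1×10⁹ × 2.297×10^-6) = 0.01483 rad.

0.850°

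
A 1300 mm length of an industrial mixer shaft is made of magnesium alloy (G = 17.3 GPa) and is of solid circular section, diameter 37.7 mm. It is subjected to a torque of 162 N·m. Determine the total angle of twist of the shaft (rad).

0.0614 rad

J = πd⁴/32 = π(0.0377)⁴/32 = 1.983×10^-7 m⁴.
θ = T·L/(G·J) = 162.0 × 1.30 / (17.3×10⁹ × 1.983×10^-7) = 0.06138 rad.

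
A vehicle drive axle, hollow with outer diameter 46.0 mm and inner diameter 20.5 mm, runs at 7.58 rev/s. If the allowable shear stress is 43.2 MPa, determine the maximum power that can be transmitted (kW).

J = π(d_o⁴ − d_i⁴)/32 = π(0.0460⁴ − 0.0205⁴)/32 = 4.222×10^-7 m⁴.
T_max = τ_allow·J/r = 4.32×10^7 × 4.222×10^-7 / 0.0230 = 793.1 N·m.
ω = 2π·7.58 = 47.63 rad/s, so P_max = T_max·ω = 3.777×10^4 W.

37.8 kW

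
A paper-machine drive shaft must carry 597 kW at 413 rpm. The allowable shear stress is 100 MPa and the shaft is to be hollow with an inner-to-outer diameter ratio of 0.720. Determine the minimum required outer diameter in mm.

ω = 2π·413/60 = 43.25 rad/s, so T = P/ω = 597×10³ / 43.25 = 13800 N·m.
For a hollow shaft with d_i/d_o = 0.720: τ_max = 16T/(π d_o³ (1−k⁴)), so d_o = [16T/(π τ_allow (1−k⁴))]^(1/3) = [16·13800/(π·1.00×10^8·0.7313)]^(1/3) = 0.09870 m.

98.7 mm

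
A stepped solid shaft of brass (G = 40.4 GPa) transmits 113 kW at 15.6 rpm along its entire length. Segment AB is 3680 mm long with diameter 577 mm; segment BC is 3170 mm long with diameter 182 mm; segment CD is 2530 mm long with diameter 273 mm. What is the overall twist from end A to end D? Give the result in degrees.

ω = 2π·15.6/60 = 1.634 rad/s, so T = P/ω = 113×10³ / 1.634 = 69170 N·m.
J_AB = π(0.577)⁴/32 = 0.0109 m⁴; J_BC = π(0.182)⁴/32 = 1.08×10^-4 m⁴; J_CD = π(0.273)⁴/32 = 5.45×10^-4 m⁴.
θ = (T/G)·Σ L_i/J_i = (69170/40.4×10⁹)·(3.68/0.0109 + 3.17/1.08×10^-4 + 2.53/5.45×10^-4) = 0.05891 rad.

3.38°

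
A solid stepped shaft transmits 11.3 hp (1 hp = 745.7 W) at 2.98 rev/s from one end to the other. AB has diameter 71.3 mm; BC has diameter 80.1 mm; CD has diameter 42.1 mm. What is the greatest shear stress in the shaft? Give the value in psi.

ω = 2π·2.98 = 18.72 rad/s, so T = P/ω = 11.3×745.7 / 18.72 = 450.0 N·m.
Under the same torque, τ_max = 16T/(πd³) is largest where d is smallest — segment CD (d = 42.1 mm).
τ_max = 16·450.0/(π·(0.0421)³) = 3.072×10^7 Pa.

4460 psi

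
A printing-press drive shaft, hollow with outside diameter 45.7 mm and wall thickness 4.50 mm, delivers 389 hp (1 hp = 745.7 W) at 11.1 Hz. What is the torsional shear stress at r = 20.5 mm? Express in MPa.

ω = 2π·11.1 = 69.74 rad/s, so T = P/ω = 389×745.7 / 69.74 = 4159 N·m.
J = π(d_o⁴ − d_i⁴)/32 = π(0.0457⁴ − 0.0367⁴)/32 = 2.501×10^-7 m⁴.
Shear stress varies linearly with radius: τ = T·r/J = 4159 × 0.0205 / 2.501×10^-7 = 3.409×10^8 Pa.

341 MPa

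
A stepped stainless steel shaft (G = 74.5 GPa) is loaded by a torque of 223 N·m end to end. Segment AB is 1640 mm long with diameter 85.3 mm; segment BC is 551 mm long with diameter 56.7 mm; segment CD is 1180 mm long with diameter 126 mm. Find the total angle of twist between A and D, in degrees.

J_AB = π(0.0853)⁴/32 = 5.20×10^-6 m⁴; J_BC = π(0.0567)⁴/32 = 1.01×10^-6 m⁴; J_CD = π(0.126)⁴/32 = 2.47×10^-5 m⁴.
θ = (T/G)·Σ L_i/J_i = (223.0/74.5×10⁹)·(1.64/5.20×10^-6 + 0.551/1.01×10^-6 + 1.18/2.47×10^-5) = 2.713×10^-3 rad.

0.155°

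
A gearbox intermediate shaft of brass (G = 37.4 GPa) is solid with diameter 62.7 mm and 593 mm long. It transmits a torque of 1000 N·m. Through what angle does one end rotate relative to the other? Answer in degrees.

J = πd⁴/32 = π(0.0627)⁴/32 = 1.517×10^-6 m⁴.
θ = T·L/(G·J) = 1000 × 0.593 / (37.4×10⁹ × 1.517×10^-6) = 0.01045 rad.

0.599°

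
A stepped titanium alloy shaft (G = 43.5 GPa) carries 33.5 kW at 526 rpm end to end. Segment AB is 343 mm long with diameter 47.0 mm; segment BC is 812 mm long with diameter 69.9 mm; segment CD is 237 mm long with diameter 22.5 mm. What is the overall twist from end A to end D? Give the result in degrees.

8.40°

ω = 2π·526/60 = 55.08 rad/s, so T = P/ω = 33.5×10³ / 55.08 = 608.2 N·m.
J_AB = π(0.0470)⁴/32 = 4.79×10^-7 m⁴; J_BC = π(0.0699)⁴/32 = 2.34×10^-6 m⁴; J_CD = π(0.0225)⁴/32 = 2.52×10^-8 m⁴.
θ = (T/G)·Σ L_i/J_i = (608.2/43.5×10⁹)·(0.343/4.79×10^-7 + 0.812/2.34×10^-6 + 0.237/2.52×10^-8) = 0.1465 rad.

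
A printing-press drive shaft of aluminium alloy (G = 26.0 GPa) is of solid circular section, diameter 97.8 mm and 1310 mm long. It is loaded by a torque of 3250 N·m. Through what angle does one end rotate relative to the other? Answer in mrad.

J = πd⁴/32 = π(0.0978)⁴/32 = 8.982×10^-6 m⁴.
θ = T·L/(G·J) = 3250 × 1.31 / (26.0×10⁹ × 8.982×10^-6) = 0.01823 rad.

18.2 mrad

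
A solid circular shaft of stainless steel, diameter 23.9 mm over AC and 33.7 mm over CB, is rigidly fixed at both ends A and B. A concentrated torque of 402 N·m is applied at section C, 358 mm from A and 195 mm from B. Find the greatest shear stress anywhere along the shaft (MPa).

47.0 MPa

Compatibility: T_A·a/J_AC = T_B·b/J_CB with T_A + T_B = T₀.
J_AC = 3.20×10^-8 m⁴, J_CB = 1.27×10^-7 m⁴, so T_A = T₀·(J_AC/a)/((J_AC/a)+(J_CB/b)) = 48.68 N·m, T_B = 353.3 N·m.
τ in each portion: τ_AC = 1.82×10^7 Pa, τ_CB = 4.70×10^7 Pa; maximum is in CB.
τ_max = T_CB·r/J = 353.3·0.0169/1.27×10^-7 = 4.702×10^7 Pa.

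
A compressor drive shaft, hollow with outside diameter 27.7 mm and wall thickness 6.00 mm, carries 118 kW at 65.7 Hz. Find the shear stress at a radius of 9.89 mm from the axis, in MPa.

ω = 2π·65.7 = 412.8 rad/s, so T = P/ω = 118×10³ / 412.8 = 285.8 N·m.
J = π(d_o⁴ − d_i⁴)/32 = π(0.0277⁴ − 0.0157⁴)/32 = 5.183×10^-8 m⁴.
Shear stress varies linearly with radius: τ = T·r/J = 285.8 × 0.00989 / 5.183×10^-8 = 5.454×10^7 Pa.

54.5 MPa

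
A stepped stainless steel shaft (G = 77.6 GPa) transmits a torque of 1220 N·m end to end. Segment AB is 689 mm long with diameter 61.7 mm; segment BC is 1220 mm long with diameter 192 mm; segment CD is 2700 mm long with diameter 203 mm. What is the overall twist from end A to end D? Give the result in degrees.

J_AB = π(0.0617)⁴/32 = 1.42×10^-6 m⁴; J_BC = π(0.192)⁴/32 = 1.33×10^-4 m⁴; J_CD = π(0.203)⁴/32 = 1.67×10^-4 m⁴.
θ = (T/G)·Σ L_i/J_i = (1220/77.6×10⁹)·(0.689/1.42×10^-6 + 1.22/1.33×10^-4 + 2.70/1.67×10^-4) = 8.012×10^-3 rad.

0.459°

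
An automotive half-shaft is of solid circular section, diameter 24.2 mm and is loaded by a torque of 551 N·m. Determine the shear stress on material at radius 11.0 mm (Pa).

J = πd⁴/32 = π(0.0242)⁴/32 = 3.367×10^-8 m⁴.
Shear stress varies linearly with radius: τ = T·r/J = 551.0 × 0.0110 / 3.367×10^-8 = 1.800×10^8 Pa.

1.80e8 Pa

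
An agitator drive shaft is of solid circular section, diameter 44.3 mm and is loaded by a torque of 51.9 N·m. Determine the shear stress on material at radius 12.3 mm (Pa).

1.69e6 Pa

J = πd⁴/32 = π(0.0443)⁴/32 = 3.781×10^-7 m⁴.
Shear stress varies linearly with radius: τ = T·r/J = 51.90 × 0.0123 / 3.781×10^-7 = 1.688×10^6 Pa.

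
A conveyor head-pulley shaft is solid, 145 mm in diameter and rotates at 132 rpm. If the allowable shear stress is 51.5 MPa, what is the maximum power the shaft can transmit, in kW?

426 kW

J = πd⁴/32 = π(0.145)⁴/32 = 4.340×10^-5 m⁴.
T_max = τ_allow·J/r = 5.15×10^7 × 4.340×10^-5 / 0.0725 = 30830 N·m.
ω = 2π·132/60 = 13.82 rad/s, so P_max = T_max·ω = 4.261×10^5 W.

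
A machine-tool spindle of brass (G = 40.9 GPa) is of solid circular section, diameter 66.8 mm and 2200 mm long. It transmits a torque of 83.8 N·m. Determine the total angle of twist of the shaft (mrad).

J = πd⁴/32 = π(0.0668)⁴/32 = 1.955×10^-6 m⁴.
θ = T·L/(G·J) = 83.80 × 2.20 / (40.9×10⁹ × 1.955×10^-6) = 2.306×10^-3 rad.

2.31 mrad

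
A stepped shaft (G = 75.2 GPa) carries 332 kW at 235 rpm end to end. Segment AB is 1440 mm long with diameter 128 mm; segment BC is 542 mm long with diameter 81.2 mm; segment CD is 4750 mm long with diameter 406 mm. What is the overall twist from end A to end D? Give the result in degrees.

1.89°

ω = 2π·235/60 = 24.61 rad/s, so T = P/ω = 332×10³ / 24.61 = 13490 N·m.
J_AB = π(0.128)⁴/32 = 2.64×10^-5 m⁴; J_BC = π(0.0812)⁴/32 = 4.27×10^-6 m⁴; J_CD = π(0.406)⁴/32 = 2.67×10^-3 m⁴.
θ = (T/G)·Σ L_i/J_i = (13490/75.2×10⁹)·(1.44/2.64×10^-5 + 0.542/4.27×10^-6 + 4.75/2.67×10^-3) = 0.03290 rad.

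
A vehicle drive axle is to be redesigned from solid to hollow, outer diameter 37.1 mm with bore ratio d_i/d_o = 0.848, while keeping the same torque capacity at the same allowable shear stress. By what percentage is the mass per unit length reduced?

Equal τ_max and T ⇒ the solid shaft needs d_s³ = d_o³(1−k⁴), so d_s = 37.1·(1−0.848⁴)^(1/3) = 29.11 mm.
Area ratio A_h/A_s = d_o²(1−k²)/d_s² = (1−k²)/(1−k⁴)^(2/3) = 0.4564.
Mass saving = 1 − 0.4564 = 54.4 %.

54.4 %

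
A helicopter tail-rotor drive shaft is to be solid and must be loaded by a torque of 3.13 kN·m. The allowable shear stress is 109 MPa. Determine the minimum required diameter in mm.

For a solid shaft τ_max = 16T/(πd³), so d = (16T/(π τ_allow))^(1/3) = (16·3130/(π·1.09×10^8))^(1/3) = 0.05269 m.

52.7 mm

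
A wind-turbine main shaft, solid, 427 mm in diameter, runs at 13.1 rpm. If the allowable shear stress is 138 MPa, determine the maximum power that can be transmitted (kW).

J = πd⁴/32 = π(0.427)⁴/32 = 3.264×10^-3 m⁴.
T_max = τ_allow·J/r = 1.38×10^8 × 3.264×10^-3 / 0.213 = 2.110e6 N·m.
ω = 2π·13.1/60 = 1.372 rad/s, so P_max = T_max·ω = 2.894×10^6 W.

2890 kW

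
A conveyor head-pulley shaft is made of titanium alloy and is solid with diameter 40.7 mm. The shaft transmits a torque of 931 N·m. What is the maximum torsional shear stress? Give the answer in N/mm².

J = πd⁴/32 = π(0.0407)⁴/32 = 2.694×10^-7 m⁴.
τ_max = T·r/J = 931.0 × 0.0204 / 2.694×10^-7 = 7.033×10^7 Pa.

70.3 N/mm²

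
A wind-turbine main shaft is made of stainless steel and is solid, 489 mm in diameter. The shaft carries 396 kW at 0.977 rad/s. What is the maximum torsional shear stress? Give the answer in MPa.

17.7 MPa

ω = 0.977 rad/s, so T = P/ω = 396×10³ / 0.9770 = 405300 N·m.
J = πd⁴/32 = π(0.489)⁴/32 = 5.614×10^-3 m⁴.
τ_max = T·r/J = 405300 × 0.244 / 5.614×10^-3 = 1.765×10^7 Pa.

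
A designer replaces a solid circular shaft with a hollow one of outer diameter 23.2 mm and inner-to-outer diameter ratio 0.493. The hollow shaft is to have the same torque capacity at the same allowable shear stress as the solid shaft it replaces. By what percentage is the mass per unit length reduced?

Equal τ_max and T ⇒ the solid shaft needs d_s³ = d_o³(1−k⁴), so d_s = 23.2·(1−0.493⁴)^(1/3) = 22.73 mm.
Area ratio A_h/A_s = d_o²(1−k²)/d_s² = (1−k²)/(1−k⁴)^(2/3) = 0.7883.
Mass saving = 1 − 0.7883 = 21.2 %.

21.2 %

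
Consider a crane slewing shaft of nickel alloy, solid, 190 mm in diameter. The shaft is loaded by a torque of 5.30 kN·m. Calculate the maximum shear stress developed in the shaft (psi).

J = πd⁴/32 = π(0.190)⁴/32 = 1.279×10^-4 m⁴.
τ_max = T·r/J = 5300 × 0.0950 / 1.279×10^-4 = 3.935×10^6 Pa.

571 psi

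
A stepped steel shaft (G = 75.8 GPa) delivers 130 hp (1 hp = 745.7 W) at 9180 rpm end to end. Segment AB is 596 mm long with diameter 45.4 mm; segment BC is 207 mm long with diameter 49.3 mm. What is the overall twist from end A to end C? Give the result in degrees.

0.136°

ω = 2π·9180/60 = 961.3 rad/s, so T = P/ω = 130×745.7 / 961.3 = 100.8 N·m.
J_AB = π(0.0454)⁴/32 = 4.17×10^-7 m⁴; J_BC = π(0.0493)⁴/32 = 5.80×10^-7 m⁴.
θ = (T/G)·Σ L_i/J_i = (100.8/75.8×10⁹)·(0.596/4.17×10^-7 + 0.207/5.80×10^-7) = 2.376×10^-3 rad.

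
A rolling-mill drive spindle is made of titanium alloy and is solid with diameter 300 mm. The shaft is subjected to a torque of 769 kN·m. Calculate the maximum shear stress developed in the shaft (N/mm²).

J = πd⁴/32 = π(0.300)⁴/32 = 7.952×10^-4 m⁴.
τ_max = T·r/J = 769000 × 0.150 / 7.952×10^-4 = 1.451×10^8 Pa.

145 N/mm²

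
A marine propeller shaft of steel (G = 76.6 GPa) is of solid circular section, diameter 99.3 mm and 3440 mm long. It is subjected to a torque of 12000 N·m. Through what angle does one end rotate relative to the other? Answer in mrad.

56.5 mrad

J = πd⁴/32 = π(0.0993)⁴/32 = 9.545×10^-6 m⁴.
θ = T·L/(G·J) = 12000 × 3.44 / (76.6×10⁹ × 9.545×10^-6) = 0.05646 rad.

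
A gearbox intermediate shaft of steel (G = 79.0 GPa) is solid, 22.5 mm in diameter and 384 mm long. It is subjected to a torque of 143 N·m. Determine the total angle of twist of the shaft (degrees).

1.58°

J = πd⁴/32 = π(0.0225)⁴/32 = 2.516×10^-8 m⁴.
θ = T·L/(G·J) = 143.0 × 0.384 / (79.0×10⁹ × 2.516×10^-8) = 0.02763 rad.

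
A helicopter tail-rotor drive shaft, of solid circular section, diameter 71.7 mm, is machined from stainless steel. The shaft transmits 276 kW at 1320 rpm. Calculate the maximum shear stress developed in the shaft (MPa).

ω = 2π·1320/60 = 138.2 rad/s, so T = P/ω = 276×10³ / 138.2 = 1997 N·m.
J = πd⁴/32 = π(0.0717)⁴/32 = 2.595×10^-6 m⁴.
τ_max = T·r/J = 1997 × 0.0358 / 2.595×10^-6 = 2.759×10^7 Pa.

27.6 MPa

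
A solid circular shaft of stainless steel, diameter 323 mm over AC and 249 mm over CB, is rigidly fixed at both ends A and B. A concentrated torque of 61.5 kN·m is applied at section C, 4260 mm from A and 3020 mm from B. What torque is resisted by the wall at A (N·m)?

41000 N·m

Compatibility: T_A·a/J_AC = T_B·b/J_CB with T_A + T_B = T₀.
J_AC = 1.07×10^-3 m⁴, J_CB = 3.77×10^-4 m⁴, so T_A = T₀·(J_AC/a)/((J_AC/a)+(J_CB/b)) = 41050 N·m, T_B = 20450 N·m.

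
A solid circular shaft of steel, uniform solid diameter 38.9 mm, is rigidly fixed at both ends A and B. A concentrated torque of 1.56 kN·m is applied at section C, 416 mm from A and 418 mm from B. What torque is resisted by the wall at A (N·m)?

With uniform GJ and both ends fixed, compatibility θ_AC = θ_CB gives T_A·a = T_B·b, together with T_A + T_B = T₀.
T_A = T₀·b/(a+b) = 1560·418/834.0 = 781.9 N·m; T_B = 778.1 N·m.

782 N·m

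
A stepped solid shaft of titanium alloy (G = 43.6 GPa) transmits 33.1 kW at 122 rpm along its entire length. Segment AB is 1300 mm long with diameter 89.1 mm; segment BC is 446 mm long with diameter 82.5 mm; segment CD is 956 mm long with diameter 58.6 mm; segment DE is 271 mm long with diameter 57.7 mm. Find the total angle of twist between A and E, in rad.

ω = 2π·122/60 = 12.78 rad/s, so T = P/ω = 33.1×10³ / 12.78 = 2591 N·m.
J_AB = π(0.0891)⁴/32 = 6.19×10^-6 m⁴; J_BC = π(0.0825)⁴/32 = 4.55×10^-6 m⁴; J_CD = π(0.0586)⁴/32 = 1.16×10^-6 m⁴; J_DE = π(0.0577)⁴/32 = 1.09×10^-6 m⁴.
θ = (T/G)·Σ L_i/J_i = (2591/43.6×10⁹)·(1.30/6.19×10^-6 + 0.446/4.55×10^-6 + 0.956/1.16×10^-6 + 0.271/1.09×10^-6) = 0.08218 rad.

0.0822 rad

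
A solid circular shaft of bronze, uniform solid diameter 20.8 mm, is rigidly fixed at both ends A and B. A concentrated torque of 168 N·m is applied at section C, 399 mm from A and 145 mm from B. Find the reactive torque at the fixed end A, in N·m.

44.8 N·m

With uniform GJ and both ends fixed, compatibility θ_AC = θ_CB gives T_A·a = T_B·b, together with T_A + T_B = T₀.
T_A = T₀·b/(a+b) = 168.0·145/544.0 = 44.78 N·m; T_B = 123.2 N·m.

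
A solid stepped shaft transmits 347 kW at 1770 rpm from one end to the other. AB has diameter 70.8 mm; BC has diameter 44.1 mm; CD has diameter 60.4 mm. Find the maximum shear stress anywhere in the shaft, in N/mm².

111 N/mm²

ω = 2π·1770/60 = 185.4 rad/s, so T = P/ω = 347×10³ / 185.4 = 1872 N·m.
Under the same torque, τ_max = 16T/(πd³) is largest where d is smallest — segment BC (d = 44.1 mm).
τ_max = 16·1872/(π·(0.0441)³) = 1.112×10^8 Pa.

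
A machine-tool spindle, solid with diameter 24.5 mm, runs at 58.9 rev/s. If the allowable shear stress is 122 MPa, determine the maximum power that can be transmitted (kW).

J = πd⁴/32 = π(0.0245)⁴/32 = 3.537×10^-8 m⁴.
T_max = τ_allow·J/r = 1.22×10^8 × 3.537×10^-8 / 0.0123 = 352.3 N·m.
ω = 2π·58.9 = 370.1 rad/s, so P_max = T_max·ω = 1.304×10^5 W.

130 kW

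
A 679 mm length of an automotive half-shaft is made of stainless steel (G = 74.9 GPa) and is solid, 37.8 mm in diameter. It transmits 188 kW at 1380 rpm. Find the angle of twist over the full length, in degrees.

ω = 2π·1380/60 = 144.5 rad/s, so T = P/ω = 188×10³ / 144.5 = 1301 N·m.
J = πd⁴/32 = π(0.0378)⁴/32 = 2.004×10^-7 m⁴.
θ = T·L/(G·J) = 1301 × 0.679 / (74.9×10⁹ × 2.004×10^-7) = 0.05884 rad.

3.37°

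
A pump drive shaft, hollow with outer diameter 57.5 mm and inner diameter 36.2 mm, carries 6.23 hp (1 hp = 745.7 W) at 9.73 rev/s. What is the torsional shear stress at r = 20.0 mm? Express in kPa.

ω = 2π·9.73 = 61.14 rad/s, so T = P/ω = 6.23×745.7 / 61.14 = 75.99 N·m.
J = π(d_o⁴ − d_i⁴)/32 = π(0.0575⁴ − 0.0362⁴)/32 = 9.046×10^-7 m⁴.
Shear stress varies linearly with radius: τ = T·r/J = 75.99 × 0.0200 / 9.046×10^-7 = 1.680×10^6 Pa.

1680 kPa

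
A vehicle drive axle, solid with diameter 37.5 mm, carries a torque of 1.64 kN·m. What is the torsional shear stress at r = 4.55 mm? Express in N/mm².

38.4 N/mm²

J = πd⁴/32 = π(0.0375)⁴/32 = 1.941×10^-7 m⁴.
Shear stress varies linearly with radius: τ = T·r/J = 1640 × 0.00455 / 1.941×10^-7 = 3.844×10^7 Pa.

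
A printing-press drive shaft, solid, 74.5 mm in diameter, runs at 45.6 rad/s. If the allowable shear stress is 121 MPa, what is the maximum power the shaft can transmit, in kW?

J = πd⁴/32 = π(0.0745)⁴/32 = 3.024×10^-6 m⁴.
T_max = τ_allow·J/r = 1.21×10^8 × 3.024×10^-6 / 0.0372 = 9824 N·m.
ω = 45.6 rad/s, so P_max = T_max·ω = 4.480×10^5 W.

448 kW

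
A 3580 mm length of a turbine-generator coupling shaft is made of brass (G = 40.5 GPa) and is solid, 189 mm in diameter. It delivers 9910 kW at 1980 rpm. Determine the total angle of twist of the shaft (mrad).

33.7 mrad

ω = 2π·1980/60 = 207.3 rad/s, so T = P/ω = 9910×10³ / 207.3 = 47790 N·m.
J = πd⁴/32 = π(0.189)⁴/32 = 1.253×10^-4 m⁴.
θ = T·L/(G·J) = 47790 × 3.58 / (40.5×10⁹ × 1.253×10^-4) = 0.03373 rad.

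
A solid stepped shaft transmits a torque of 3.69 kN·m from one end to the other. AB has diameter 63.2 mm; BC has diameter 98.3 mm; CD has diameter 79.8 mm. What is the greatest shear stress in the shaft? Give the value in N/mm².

Under the same torque, τ_max = 16T/(πd³) is largest where d is smallest — segment AB (d = 63.2 mm).
τ_max = 16·3690/(π·(0.0632)³) = 7.445×10^7 Pa.

74.4 N/mm²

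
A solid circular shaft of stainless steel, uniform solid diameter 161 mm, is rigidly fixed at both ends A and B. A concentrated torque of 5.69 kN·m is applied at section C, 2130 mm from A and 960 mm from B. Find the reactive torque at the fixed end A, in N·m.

1770 N·m

With uniform GJ and both ends fixed, compatibility θ_AC = θ_CB gives T_A·a = T_B·b, together with T_A + T_B = T₀.
T_A = T₀·b/(a+b) = 5690·960/3090 = 1768 N·m; T_B = 3922 N·m.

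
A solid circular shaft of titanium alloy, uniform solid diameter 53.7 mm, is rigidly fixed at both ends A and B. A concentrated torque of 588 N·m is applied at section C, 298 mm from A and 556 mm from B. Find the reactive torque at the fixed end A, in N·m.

383 N·m

With uniform GJ and both ends fixed, compatibility θ_AC = θ_CB gives T_A·a = T_B·b, together with T_A + T_B = T₀.
T_A = T₀·b/(a+b) = 588.0·556/854.0 = 382.8 N·m; T_B = 205.2 N·m.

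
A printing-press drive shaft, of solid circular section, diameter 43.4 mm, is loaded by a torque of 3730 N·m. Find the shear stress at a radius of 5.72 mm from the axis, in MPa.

61.3 MPa

J = πd⁴/32 = π(0.0434)⁴/32 = 3.483×10^-7 m⁴.
Shear stress varies linearly with radius: τ = T·r/J = 3730 × 0.00572 / 3.483×10^-7 = 6.126×10^7 Pa.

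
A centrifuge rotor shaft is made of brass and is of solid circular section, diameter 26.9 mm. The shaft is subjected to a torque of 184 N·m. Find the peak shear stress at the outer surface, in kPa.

48100 kPa

J = πd⁴/32 = π(0.0269)⁴/32 = 5.141×10^-8 m⁴.
τ_max = T·r/J = 184.0 × 0.0135 / 5.141×10^-8 = 4.814×10^7 Pa.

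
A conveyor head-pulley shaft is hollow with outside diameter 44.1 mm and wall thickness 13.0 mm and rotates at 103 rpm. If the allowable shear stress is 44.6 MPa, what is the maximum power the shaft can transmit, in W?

J = π(d_o⁴ − d_i⁴)/32 = π(0.0441⁴ − 0.0181⁴)/32 = 3.608×10^-7 m⁴.
T_max = τ_allow·J/r = 4.46×10^7 × 3.608×10^-7 / 0.0221 = 729.8 N·m.
ω = 2π·103/60 = 10.79 rad/s, so P_max = T_max·ω = 7871 W.

7870 W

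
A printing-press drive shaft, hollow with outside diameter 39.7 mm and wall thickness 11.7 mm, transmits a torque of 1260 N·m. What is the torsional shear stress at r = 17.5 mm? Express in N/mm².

93.1 N/mm²

J = π(d_o⁴ − d_i⁴)/32 = π(0.0397⁴ − 0.0163⁴)/32 = 2.369×10^-7 m⁴.
Shear stress varies linearly with radius: τ = T·r/J = 1260 × 0.0175 / 2.369×10^-7 = 9.306×10^7 Pa.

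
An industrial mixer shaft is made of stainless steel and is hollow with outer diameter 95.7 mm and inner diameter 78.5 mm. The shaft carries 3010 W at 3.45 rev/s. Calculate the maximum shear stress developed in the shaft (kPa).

1470 kPa

ω = 2π·3.45 = 21.68 rad/s, so T = P/ω = 3010 / 21.68 = 138.9 N·m.
J = π(d_o⁴ − d_i⁴)/32 = π(0.0957⁴ − 0.0785⁴)/32 = 4.507×10^-6 m⁴.
τ_max = T·r/J = 138.9 × 0.0479 / 4.507×10^-6 = 1.474×10^6 Pa.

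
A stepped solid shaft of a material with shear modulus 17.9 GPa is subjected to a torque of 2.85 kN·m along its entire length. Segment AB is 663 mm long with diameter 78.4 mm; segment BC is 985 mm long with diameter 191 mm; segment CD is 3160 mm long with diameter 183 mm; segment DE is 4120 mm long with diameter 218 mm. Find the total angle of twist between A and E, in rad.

J_AB = π(0.0784)⁴/32 = 3.71×10^-6 m⁴; J_BC = π(0.191)⁴/32 = 1.31×10^-4 m⁴; J_CD = π(0.183)⁴/32 = 1.10×10^-4 m⁴; J_DE = π(0.218)⁴/32 = 2.22×10^-4 m⁴.
θ = (T/G)·Σ L_i/J_i = (2850/17.9×10⁹)·(0.663/3.71×10^-6 + 0.985/1.31×10^-4 + 3.16/1.10×10^-4 + 4.12/2.22×10^-4) = 0.03719 rad.

0.0372 rad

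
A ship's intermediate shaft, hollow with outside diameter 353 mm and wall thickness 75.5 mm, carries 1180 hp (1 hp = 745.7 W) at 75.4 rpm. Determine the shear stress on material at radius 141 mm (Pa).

1.15e7 Pa

ω = 2π·75.4/60 = 7.896 rad/s, so T = P/ω = 1180×745.7 / 7.896 = 111400 N·m.
J = π(d_o⁴ − d_i⁴)/32 = π(0.353⁴ − 0.202⁴)/32 = 1.361×10^-3 m⁴.
Shear stress varies linearly with radius: τ = T·r/J = 111400 × 0.141 / 1.361×10^-3 = 1.155×10^7 Pa.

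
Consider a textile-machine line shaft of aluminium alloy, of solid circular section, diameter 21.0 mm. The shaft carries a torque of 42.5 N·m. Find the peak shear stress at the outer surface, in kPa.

J = πd⁴/32 = π(0.0210)⁴/32 = 1.909×10^-8 m⁴.
τ_max = T·r/J = 42.50 × 0.0105 / 1.909×10^-8 = 2.337×10^7 Pa.

23400 kPa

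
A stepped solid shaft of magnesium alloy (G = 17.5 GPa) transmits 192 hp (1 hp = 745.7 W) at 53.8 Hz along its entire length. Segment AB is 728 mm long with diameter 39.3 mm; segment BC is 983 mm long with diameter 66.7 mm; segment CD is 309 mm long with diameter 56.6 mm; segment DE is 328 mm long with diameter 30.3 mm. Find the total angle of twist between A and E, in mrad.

191 mrad

ω = 2π·53.8 = 338.0 rad/s, so T = P/ω = 192×745.7 / 338.0 = 423.5 N·m.
J_AB = π(0.0393)⁴/32 = 2.34×10^-7 m⁴; J_BC = π(0.0667)⁴/32 = 1.94×10^-6 m⁴; J_CD = π(0.0566)⁴/32 = 1.01×10^-6 m⁴; J_DE = π(0.0303)⁴/32 = 8.28×10^-8 m⁴.
θ = (T/G)·Σ L_i/J_i = (423.5/17.5×10⁹)·(0.728/2.34×10^-7 + 0.983/1.94×10^-6 + 0.309/1.01×10^-6 + 0.328/8.28×10^-8) = 0.1908 rad.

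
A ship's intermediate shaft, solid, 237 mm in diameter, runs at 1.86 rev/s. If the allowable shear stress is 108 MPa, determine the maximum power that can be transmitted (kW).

3300 kW

J = πd⁴/32 = π(0.237)⁴/32 = 3.097×10^-4 m⁴.
T_max = τ_allow·J/r = 1.08×10^8 × 3.097×10^-4 / 0.118 = 282300 N·m.
ω = 2π·1.86 = 11.69 rad/s, so P_max = T_max·ω = 3.299×10^6 W.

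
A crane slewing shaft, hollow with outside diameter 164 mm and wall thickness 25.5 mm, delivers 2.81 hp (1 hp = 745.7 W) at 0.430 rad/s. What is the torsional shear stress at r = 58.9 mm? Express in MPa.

ω = 0.430 rad/s, so T = P/ω = 2.81×745.7 / 0.4300 = 4873 N·m.
J = π(d_o⁴ − d_i⁴)/32 = π(0.164⁴ − 0.113⁴)/32 = 5.501×10^-5 m⁴.
Shear stress varies linearly with radius: τ = T·r/J = 4873 × 0.0589 / 5.501×10^-5 = 5.217×10^6 Pa.

5.22 MPa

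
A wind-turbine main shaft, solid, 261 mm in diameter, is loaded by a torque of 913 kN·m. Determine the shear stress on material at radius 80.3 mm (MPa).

161 MPa

J = πd⁴/32 = π(0.261)⁴/32 = 4.556×10^-4 m⁴.
Shear stress varies linearly with radius: τ = T·r/J = 913000 × 0.0803 / 4.556×10^-4 = 1.609×10^8 Pa.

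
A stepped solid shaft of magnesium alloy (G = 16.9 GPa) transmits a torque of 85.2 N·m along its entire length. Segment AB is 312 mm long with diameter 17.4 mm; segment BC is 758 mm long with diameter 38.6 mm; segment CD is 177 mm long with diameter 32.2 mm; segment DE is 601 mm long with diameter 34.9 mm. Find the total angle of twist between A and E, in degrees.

12.7°

J_AB = π(0.0174)⁴/32 = 9.00×10^-9 m⁴; J_BC = π(0.0386)⁴/32 = 2.18×10^-7 m⁴; J_CD = π(0.0322)⁴/32 = 1.06×10^-7 m⁴; J_DE = π(0.0349)⁴/32 = 1.46×10^-7 m⁴.
θ = (T/G)·Σ L_i/J_i = (85.20/16.9×10⁹)·(0.312/9.00×10^-9 + 0.758/2.18×10^-7 + 0.177/1.06×10^-7 + 0.601/1.46×10^-7) = 0.2216 rad.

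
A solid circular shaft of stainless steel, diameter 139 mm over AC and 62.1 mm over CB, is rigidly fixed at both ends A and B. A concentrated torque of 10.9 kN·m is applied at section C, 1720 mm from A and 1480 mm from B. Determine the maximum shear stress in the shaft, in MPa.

19.8 MPa

Compatibility: T_A·a/J_AC = T_B·b/J_CB with T_A + T_B = T₀.
J_AC = 3.66×10^-5 m⁴, J_CB = 1.46×10^-6 m⁴, so T_A = T₀·(J_AC/a)/((J_AC/a)+(J_CB/b)) = 10420 N·m, T_B = 482.3 N·m.
τ in each portion: τ_AC = 1.98×10^7 Pa, τ_CB = 1.03×10^7 Pa; maximum is in AC.
τ_max = T_AC·r/J = 10420·0.0695/3.66×10^-5 = 1.976×10^7 Pa.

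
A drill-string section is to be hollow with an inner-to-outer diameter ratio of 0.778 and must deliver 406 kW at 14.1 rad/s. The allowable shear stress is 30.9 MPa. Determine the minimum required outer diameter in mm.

196 mm

ω = 14.1 rad/s, so T = P/ω = 406×10³ / 14.10 = 28790 N·m.
For a hollow shaft with d_i/d_o = 0.778: τ_max = 16T/(π d_o³ (1−k⁴)), so d_o = [16T/(π τ_allow (1−k⁴))]^(1/3) = [16·28790/(π·3.09×10^7·0.6336)]^(1/3) = 0.1957 m.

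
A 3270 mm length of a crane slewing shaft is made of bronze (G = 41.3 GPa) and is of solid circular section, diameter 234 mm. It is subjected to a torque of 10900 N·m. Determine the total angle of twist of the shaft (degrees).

0.168°

J = πd⁴/32 = π(0.234)⁴/32 = 2.943×10^-4 m⁴.
θ = T·L/(G·J) = 10900 × 3.27 / (41.3×10⁹ × 2.943×10^-4) = 2.932×10^-3 rad.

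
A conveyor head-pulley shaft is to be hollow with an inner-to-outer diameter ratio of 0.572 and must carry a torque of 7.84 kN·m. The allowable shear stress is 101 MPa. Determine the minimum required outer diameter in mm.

For a hollow shaft with d_i/d_o = 0.572: τ_max = 16T/(π d_o³ (1−k⁴)), so d_o = [16T/(π τ_allow (1−k⁴))]^(1/3) = [16·7840/(π·1.01×10^8·0.8930)]^(1/3) = 0.07622 m.

76.2 mm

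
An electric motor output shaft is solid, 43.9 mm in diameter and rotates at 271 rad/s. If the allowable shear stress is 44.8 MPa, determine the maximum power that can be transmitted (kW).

J = πd⁴/32 = π(0.0439)⁴/32 = 3.646×10^-7 m⁴.
T_max = τ_allow·J/r = 4.48×10^7 × 3.646×10^-7 / 0.0220 = 744.2 N·m.
ω = 271 rad/s, so P_max = T_max·ω = 2.017×10^5 W.

202 kW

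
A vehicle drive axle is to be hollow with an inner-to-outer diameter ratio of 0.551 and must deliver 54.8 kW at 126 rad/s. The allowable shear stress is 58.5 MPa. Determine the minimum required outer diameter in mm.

34.7 mm

ω = 126 rad/s, so T = P/ω = 54.8×10³ / 126.0 = 434.9 N·m.
For a hollow shaft with d_i/d_o = 0.551: τ_max = 16T/(π d_o³ (1−k⁴)), so d_o = [16T/(π τ_allow (1−k⁴))]^(1/3) = [16·434.9/(π·5.85×10^7·0.9078)]^(1/3) = 0.03468 m.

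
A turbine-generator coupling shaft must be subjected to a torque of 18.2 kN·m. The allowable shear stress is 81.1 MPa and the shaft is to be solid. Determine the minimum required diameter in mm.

105 mm

For a solid shaft τ_max = 16T/(πd³), so d = (16T/(π τ_allow))^(1/3) = (16·18200/(π·8.11×10^7))^(1/3) = 0.1046 m.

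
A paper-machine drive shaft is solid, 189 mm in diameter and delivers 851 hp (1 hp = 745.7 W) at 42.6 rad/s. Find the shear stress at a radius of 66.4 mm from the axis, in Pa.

7.90e6 Pa

ω = 42.6 rad/s, so T = P/ω = 851×745.7 / 42.60 = 14900 N·m.
J = πd⁴/32 = π(0.189)⁴/32 = 1.253×10^-4 m⁴.
Shear stress varies linearly with radius: τ = T·r/J = 14900 × 0.0664 / 1.253×10^-4 = 7.896×10^6 Pa.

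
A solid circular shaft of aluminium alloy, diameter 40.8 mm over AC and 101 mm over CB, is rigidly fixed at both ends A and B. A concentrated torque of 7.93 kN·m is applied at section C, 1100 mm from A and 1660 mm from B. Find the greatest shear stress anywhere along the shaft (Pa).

Compatibility: T_A·a/J_AC = T_B·b/J_CB with T_A + T_B = T₀.
J_AC = 2.72×10^-7 m⁴, J_CB = 1.02×10^-5 m⁴, so T_A = T₀·(J_AC/a)/((J_AC/a)+(J_CB/b)) = 306.4 N·m, T_B = 7624 N·m.
τ in each portion: τ_AC = 2.30×10^7 Pa, τ_CB = 3.77×10^7 Pa; maximum is in CB.
τ_max = T_CB·r/J = 7624·0.0505/1.02×10^-5 = 3.768×10^7 Pa.

3.77e7 Pa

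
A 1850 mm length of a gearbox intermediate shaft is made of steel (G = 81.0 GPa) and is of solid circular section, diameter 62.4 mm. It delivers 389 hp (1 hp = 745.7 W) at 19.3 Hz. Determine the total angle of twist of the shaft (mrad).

36.7 mrad

ω = 2π·19.3 = 121.3 rad/s, so T = P/ω = 389×745.7 / 121.3 = 2392 N·m.
J = πd⁴/32 = π(0.0624)⁴/32 = 1.488×10^-6 m⁴.
θ = T·L/(G·J) = 2392 × 1.85 / (81.0×10⁹ × 1.488×10^-6) = 0.03670 rad.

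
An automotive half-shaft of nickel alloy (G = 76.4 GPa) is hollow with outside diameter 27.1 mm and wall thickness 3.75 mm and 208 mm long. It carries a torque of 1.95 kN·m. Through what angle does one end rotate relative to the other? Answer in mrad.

J = π(d_o⁴ − d_i⁴)/32 = π(0.0271⁴ − 0.0196⁴)/32 = 3.846×10^-8 m⁴.
θ = T·L/(G·J) = 1950 × 0.208 / (76.4×10⁹ × 3.846×10^-8) = 0.1380 rad.

138 mrad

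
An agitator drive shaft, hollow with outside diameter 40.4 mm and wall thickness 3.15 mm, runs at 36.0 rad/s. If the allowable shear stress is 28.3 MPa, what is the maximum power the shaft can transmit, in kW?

J = π(d_o⁴ − d_i⁴)/32 = π(0.0404⁴ − 0.0341⁴)/32 = 1.288×10^-7 m⁴.
T_max = τ_allow·J/r = 2.83×10^7 × 1.288×10^-7 / 0.0202 = 180.4 N·m.
ω = 36.0 rad/s, so P_max = T_max·ω = 6495 W.

6.50 kW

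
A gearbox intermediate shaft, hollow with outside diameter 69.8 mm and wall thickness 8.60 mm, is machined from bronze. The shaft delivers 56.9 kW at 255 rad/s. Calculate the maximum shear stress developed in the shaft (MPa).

ω = 255 rad/s, so T = P/ω = 56.9×10³ / 255.0 = 223.1 N·m.
J = π(d_o⁴ − d_i⁴)/32 = π(0.0698⁴ − 0.0526⁴)/32 = 1.579×10^-6 m⁴.
τ_max = T·r/J = 223.1 × 0.0349 / 1.579×10^-6 = 4.932×10^6 Pa.

4.93 MPa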